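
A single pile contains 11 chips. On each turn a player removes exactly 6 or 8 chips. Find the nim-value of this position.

1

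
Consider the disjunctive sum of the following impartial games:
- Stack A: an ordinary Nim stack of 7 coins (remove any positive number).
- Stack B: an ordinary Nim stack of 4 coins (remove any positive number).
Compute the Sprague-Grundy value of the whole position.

3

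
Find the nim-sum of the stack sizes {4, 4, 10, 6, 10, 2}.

Nim-sum: 4 XOR 4 XOR 10 XOR 6 XOR 10 XOR 2 = 4.

4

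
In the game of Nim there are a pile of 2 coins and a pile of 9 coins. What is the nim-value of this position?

Compute the nim-sum pairwise:
2 XOR 9 = 11

11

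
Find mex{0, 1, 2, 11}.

The values 0, 1, 2 are all present; 3 is the first non-negative integer missing from the set.

3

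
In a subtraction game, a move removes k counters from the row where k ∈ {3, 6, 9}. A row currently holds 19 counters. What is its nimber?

2

Grundy values for subtraction set {3, 6, 9}:
k:     0  1  2  3  4  5  6  7  8  9 10 11 12 13 14 15 16 17 18 19
g(k):  0  0  0  1  1  1  2  2  2  3  3  3  0  0  0  1  1  1  2  2
So g(19) = 2.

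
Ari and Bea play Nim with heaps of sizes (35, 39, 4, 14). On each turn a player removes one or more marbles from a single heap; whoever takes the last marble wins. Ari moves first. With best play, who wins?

Ari wins

Compute the nim-sum pairwise:
35 XOR 39 = 4
4 XOR 4 = 0
0 XOR 14 = 14
The nim-sum is 14 ≠ 0, so this is an N-position: the player to move can win; Ari has a winning move.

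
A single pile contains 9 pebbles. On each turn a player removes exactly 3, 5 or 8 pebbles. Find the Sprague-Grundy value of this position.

3

Build the Grundy sequence with g(k) = mex{g(k−s) : s ∈ {3, 5, 8}, s ≤ k}:
k:     0  1  2  3  4  5  6  7  8  9
g(k):  0  0  0  1  1  1  2  2  2  3
So g(9) = 3.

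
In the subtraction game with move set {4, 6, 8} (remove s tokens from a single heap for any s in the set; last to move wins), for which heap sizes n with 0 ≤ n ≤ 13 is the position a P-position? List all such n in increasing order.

Grundy values for subtraction set {4, 6, 8}:
k:     0  1  2  3  4  5  6  7  8  9 10 11 12 13
g(k):  0  0  0  0  1  1  1  1  2  2  2  2  0  0
The P-positions (g = 0) in 0..13 are 0, 1, 2, 3, 12, 13.

0, 1, 2, 3, 12, 13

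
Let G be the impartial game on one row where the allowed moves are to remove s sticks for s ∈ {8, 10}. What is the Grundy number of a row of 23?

0

Build the Grundy sequence with g(k) = mex{g(k−s) : s ∈ {8, 10}, s ≤ k}:
k:     0  1  2  3  4  5  6  7  8  9 10 11 12 13 14 15 16 17 18 19 20 21 22 23
g(k):  0  0  0  0  0  0  0  0  1  1  1  1  1  1  1  1  2  2  0  0  0  0  0  0
So g(23) = 0.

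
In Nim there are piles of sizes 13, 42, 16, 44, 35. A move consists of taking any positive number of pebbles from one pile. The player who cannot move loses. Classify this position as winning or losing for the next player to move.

Winning position

Bitwise XOR of the heap sizes:
  001101  (13)
  101010  (42)
  010000  (16)
  101100  (44)
  100011  (35)
  ------
  111000  (56)
The nim-sum is 56 ≠ 0, so this is an N-position: the player to move can win.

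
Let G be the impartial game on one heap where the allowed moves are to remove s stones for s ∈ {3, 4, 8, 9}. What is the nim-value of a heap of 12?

Grundy values for subtraction set {3, 4, 8, 9}:
g(0) = mex{} = 0
g(1) = mex{} = 0
g(2) = mex{} = 0
g(3) = mex{0} = 1
g(4) = mex{0} = 1
g(5) = mex{0} = 1
g(6) = mex{0,1} = 2
g(7) = mex{1} = 0
g(8) = mex{0,1} = 2
g(9) = mex{0,1,2} = 3
g(10) = mex{0,2} = 1
g(11) = mex{0,1,2} = 3
g(12) = mex{1,2,3} = 0
So g(12) = 0.

0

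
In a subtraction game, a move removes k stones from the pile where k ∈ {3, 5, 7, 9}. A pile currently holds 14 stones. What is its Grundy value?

0

Compute g(0), g(1), … for moves {3, 5, 7, 9}:
k:     0  1  2  3  4  5  6  7  8  9 10 11 12 13 14
g(k):  0  0  0  1  1  1  2  2  2  3  3  3  0  0  0
So g(14) = 0.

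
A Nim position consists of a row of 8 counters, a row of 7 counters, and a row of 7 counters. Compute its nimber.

8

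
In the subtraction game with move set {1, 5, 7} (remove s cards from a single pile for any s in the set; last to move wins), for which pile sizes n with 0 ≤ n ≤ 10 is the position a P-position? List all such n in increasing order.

0, 2, 4, 6, 8, 10

Compute g(0), g(1), … for moves {1, 5, 7}:
k:     0  1  2  3  4  5  6  7  8  9 10
g(k):  0  1  0  1  0  1  0  1  0  1  0
The P-positions (g = 0) in 0..10 are 0, 2, 4, 6, 8, 10.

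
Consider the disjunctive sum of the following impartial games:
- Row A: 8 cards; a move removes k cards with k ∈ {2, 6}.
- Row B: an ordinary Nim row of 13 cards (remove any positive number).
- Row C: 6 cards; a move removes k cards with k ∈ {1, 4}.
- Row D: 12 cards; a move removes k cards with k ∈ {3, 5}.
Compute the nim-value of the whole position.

For row A, compute g(0), g(1), … with moves {2, 6}:
k:     0  1  2  3  4  5  6  7  8
g(k):  0  0  1  1  0  0  1  1  0
So g(8) = 0.
Row B is a plain Nim row of size 13, so its Grundy value is 13.
Grundy values for row C (subtraction set {1, 4}):
k:     0  1  2  3  4  5  6
g(k):  0  1  0  1  2  0  1
So g(6) = 1.
Build the Grundy sequence for row D with g(k) = mex{g(k−s) : s ∈ {3, 5}, s ≤ k}:
k:     0  1  2  3  4  5  6  7  8  9 10 11 12
g(k):  0  0  0  1  1  1  2  2  0  0  0  1  1
So g(12) = 1.
By the Sprague-Grundy theorem, the Grundy value of a sum of independent games is the XOR of the component values.
Combined value = 0 ⊕ 13 ⊕ 1 ⊕ 1 = 13.

13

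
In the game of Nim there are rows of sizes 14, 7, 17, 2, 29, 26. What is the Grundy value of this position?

29

Nim-sum: 14 ⊕ 7 ⊕ 17 ⊕ 2 ⊕ 29 ⊕ 26 = 29.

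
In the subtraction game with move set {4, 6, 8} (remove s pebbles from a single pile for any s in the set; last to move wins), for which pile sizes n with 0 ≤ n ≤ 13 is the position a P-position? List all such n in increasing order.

0, 1, 2, 3, 12, 13

Build the Grundy sequence with g(k) = mex{g(k−s) : s ∈ {4, 6, 8}, s ≤ k}:
k:     0  1  2  3  4  5  6  7  8  9 10 11 12 13
g(k):  0  0  0  0  1  1  1  1  2  2  2  2  0  0
The P-positions (g = 0) in 0..13 are 0, 1, 2, 3, 12, 13.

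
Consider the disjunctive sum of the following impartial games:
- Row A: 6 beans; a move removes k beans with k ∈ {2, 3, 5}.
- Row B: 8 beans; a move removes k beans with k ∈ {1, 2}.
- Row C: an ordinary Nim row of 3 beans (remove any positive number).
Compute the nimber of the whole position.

2

Build the Grundy sequence for row A with g(k) = mex{g(k−s) : s ∈ {2, 3, 5}, s ≤ k}:
k:     0  1  2  3  4  5  6
g(k):  0  0  1  1  2  2  3
So g(6) = 3.
Grundy values for row B (subtraction set {1, 2}):
g(0) = mex{} = 0
g(1) = mex{0} = 1
g(2) = mex{0,1} = 2
g(3) = mex{1,2} = 0
g(4) = mex{0,2} = 1
g(5) = mex{0,1} = 2
g(6) = mex{1,2} = 0
g(7) = mex{0,2} = 1
g(8) = mex{0,1} = 2
So g(8) = 2.
Row C is a plain Nim row of size 3, so its Grundy value is 3.
The value of a disjunctive sum is the nim-sum of the parts.
Combined value = 3 XOR 2 XOR 3 = 2.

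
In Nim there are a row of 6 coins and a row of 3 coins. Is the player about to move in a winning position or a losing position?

Winning position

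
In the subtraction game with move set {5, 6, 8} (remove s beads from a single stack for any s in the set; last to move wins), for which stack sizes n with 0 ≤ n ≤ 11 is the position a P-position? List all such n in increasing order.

0, 1, 2, 3, 4

Build the Grundy sequence with g(k) = mex{g(k−s) : s ∈ {5, 6, 8}, s ≤ k}:
g(0) = mex{} = 0
g(1) = mex{} = 0
g(2) = mex{} = 0
g(3) = mex{} = 0
g(4) = mex{} = 0
g(5) = mex{0} = 1
g(6) = mex{0} = 1
g(7) = mex{0} = 1
g(8) = mex{0} = 1
g(9) = mex{0} = 1
g(10) = mex{0,1} = 2
g(11) = mex{0,1} = 2
The P-positions (g = 0) in 0..11 are 0, 1, 2, 3, 4.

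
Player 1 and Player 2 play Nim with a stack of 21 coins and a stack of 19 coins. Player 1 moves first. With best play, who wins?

Player 1 wins

Nim-sum: 21 ⊕ 19 = 6.
The nim-sum is 6 ≠ 0, so this is an N-position: the player to move can win; Player 1 has a winning move.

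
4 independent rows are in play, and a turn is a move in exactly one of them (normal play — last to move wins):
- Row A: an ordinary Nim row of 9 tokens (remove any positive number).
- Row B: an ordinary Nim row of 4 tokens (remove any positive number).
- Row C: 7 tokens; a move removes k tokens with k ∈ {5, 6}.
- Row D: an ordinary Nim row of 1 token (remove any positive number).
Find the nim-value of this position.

13

Row A is a plain Nim row of size 9, so its Grundy value is 9.
Row B is a plain Nim row of size 4, so its Grundy value is 4.
Grundy values for row C (subtraction set {5, 6}):
k:     0  1  2  3  4  5  6  7
g(k):  0  0  0  0  0  1  1  1
So g(7) = 1.
Row D is a plain Nim row of size 1, so its Grundy value is 1.
The value of a disjunctive sum is the nim-sum of the parts.
Combined value = 9 XOR 4 XOR 1 XOR 1 = 13.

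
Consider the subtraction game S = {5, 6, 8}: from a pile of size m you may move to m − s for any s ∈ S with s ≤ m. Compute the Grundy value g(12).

2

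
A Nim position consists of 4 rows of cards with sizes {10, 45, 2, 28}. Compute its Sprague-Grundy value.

57

Nim-sum: 10 XOR 45 XOR 2 XOR 28 = 57.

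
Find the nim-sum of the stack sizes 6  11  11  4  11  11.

2

Bitwise XOR of the heap sizes:
  0110  (6)
  1011  (11)
  1011  (11)
  0100  (4)
  1011  (11)
  1011  (11)
  ----
  0010  (2)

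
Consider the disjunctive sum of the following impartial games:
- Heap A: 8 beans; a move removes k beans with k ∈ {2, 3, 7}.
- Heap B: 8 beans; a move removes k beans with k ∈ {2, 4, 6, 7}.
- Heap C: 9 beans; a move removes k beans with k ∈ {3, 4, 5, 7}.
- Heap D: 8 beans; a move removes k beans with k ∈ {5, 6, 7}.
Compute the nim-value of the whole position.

7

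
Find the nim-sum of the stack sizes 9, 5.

12

Bitwise XOR of the heap sizes:
  1001  (9)
  0101  (5)
  ----
  1100  (12)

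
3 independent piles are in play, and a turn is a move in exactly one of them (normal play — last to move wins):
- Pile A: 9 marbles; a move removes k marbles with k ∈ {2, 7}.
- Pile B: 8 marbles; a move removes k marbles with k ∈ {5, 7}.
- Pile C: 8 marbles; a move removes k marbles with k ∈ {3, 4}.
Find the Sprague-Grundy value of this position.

1

For pile A, compute g(0), g(1), … with moves {2, 7}:
g(0) = mex{} = 0
g(1) = mex{} = 0
g(2) = mex{0} = 1
g(3) = mex{0} = 1
g(4) = mex{1} = 0
g(5) = mex{1} = 0
g(6) = mex{0} = 1
g(7) = mex{0} = 1
g(8) = mex{0,1} = 2
g(9) = mex{1} = 0
So g(9) = 0.
Grundy values for pile B (subtraction set {5, 7}):
k:     0  1  2  3  4  5  6  7  8
g(k):  0  0  0  0  0  1  1  1  1
So g(8) = 1.
For pile C, compute g(0), g(1), … with moves {3, 4}:
k:     0  1  2  3  4  5  6  7  8
g(k):  0  0  0  1  1  1  2  0  0
So g(8) = 0.
The value of a disjunctive sum is the nim-sum of the parts.
Combined value = 0 XOR 1 XOR 0 = 1.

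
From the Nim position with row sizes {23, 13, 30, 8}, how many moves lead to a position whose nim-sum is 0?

Compute the nim-sum pairwise:
23 ^ 13 = 26
26 ^ 30 = 4
4 ^ 8 = 12
The overall nim-sum is X = 12. A row of size p has a winning move iff p XOR X < p (reduce it to p XOR X).
  23: 23 XOR 12 = 27 ≥ 23 — no move.
  13: 13 XOR 12 = 1 < 13 — winning move (to 1).
  30: 30 XOR 12 = 18 < 30 — winning move (to 18).
  8: 8 XOR 12 = 4 < 8 — winning move (to 4).
That gives 3 winning moves.

3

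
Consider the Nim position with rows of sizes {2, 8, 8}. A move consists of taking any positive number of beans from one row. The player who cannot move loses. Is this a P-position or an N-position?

N-position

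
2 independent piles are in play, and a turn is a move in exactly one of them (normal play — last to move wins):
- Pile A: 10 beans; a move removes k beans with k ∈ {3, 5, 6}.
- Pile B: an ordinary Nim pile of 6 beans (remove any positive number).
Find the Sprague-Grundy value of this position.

Build the Grundy sequence for pile A with g(k) = mex{g(k−s) : s ∈ {3, 5, 6}, s ≤ k}:
g(0) = mex{} = 0
g(1) = mex{} = 0
g(2) = mex{} = 0
g(3) = mex{0} = 1
g(4) = mex{0} = 1
g(5) = mex{0} = 1
g(6) = mex{0,1} = 2
g(7) = mex{0,1} = 2
g(8) = mex{0,1} = 2
g(9) = mex{1,2} = 0
g(10) = mex{1,2} = 0
So g(10) = 0.
Pile B is a plain Nim pile of size 6, so its Grundy value is 6.
By the Sprague-Grundy theorem, the Grundy value of a sum of independent games is the XOR of the component values.
Combined value = 0 XOR 6 = 6.

6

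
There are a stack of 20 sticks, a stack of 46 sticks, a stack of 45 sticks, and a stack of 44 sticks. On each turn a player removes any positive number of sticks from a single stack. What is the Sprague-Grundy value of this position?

59

Compute the nim-sum pairwise:
20 ⊕ 46 = 58
58 ⊕ 45 = 23
23 ⊕ 44 = 59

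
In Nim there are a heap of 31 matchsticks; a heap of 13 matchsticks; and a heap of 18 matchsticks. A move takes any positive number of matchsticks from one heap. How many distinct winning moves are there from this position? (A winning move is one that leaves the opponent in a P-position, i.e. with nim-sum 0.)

In binary:
  11111  (31)
  01101  (13)
  10010  (18)
  -----
  00000  (0)
The nim-sum is already 0, so every move leaves a nonzero nim-sum — there are no winning moves.

0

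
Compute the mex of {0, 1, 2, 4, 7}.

3

The values 0, 1, 2 are all present; 3 is the first non-negative integer missing from the set.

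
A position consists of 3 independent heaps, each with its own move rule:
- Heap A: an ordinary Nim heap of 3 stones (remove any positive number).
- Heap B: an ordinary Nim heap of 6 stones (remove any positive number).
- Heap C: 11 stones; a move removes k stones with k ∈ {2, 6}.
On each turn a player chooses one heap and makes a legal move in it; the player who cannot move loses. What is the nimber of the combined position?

4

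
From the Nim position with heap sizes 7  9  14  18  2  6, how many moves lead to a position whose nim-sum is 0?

1

Nim-sum: 7 ^ 9 ^ 14 ^ 18 ^ 2 ^ 6 = 22.
The overall nim-sum is X = 22. A heap of size p has a winning move iff p XOR X < p (reduce it to p XOR X).
  7: 7 XOR 22 = 17 ≥ 7 — no move.
  9: 9 XOR 22 = 31 ≥ 9 — no move.
  14: 14 XOR 22 = 24 ≥ 14 — no move.
  18: 18 XOR 22 = 4 < 18 — winning move (to 4).
  2: 2 XOR 22 = 20 ≥ 2 — no move.
  6: 6 XOR 22 = 16 ≥ 6 — no move.
That gives 1 winning move.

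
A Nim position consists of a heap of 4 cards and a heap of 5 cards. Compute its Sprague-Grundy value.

1

In binary:
  100  (4)
  101  (5)
  ---
  001  (1)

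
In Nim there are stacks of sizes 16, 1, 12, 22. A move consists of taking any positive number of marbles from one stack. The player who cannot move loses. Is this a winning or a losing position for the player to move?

Winning position

Nim-sum: 16 ^ 1 ^ 12 ^ 22 = 11.
The nim-sum is 11 ≠ 0, so this is an N-position: the player to move can win.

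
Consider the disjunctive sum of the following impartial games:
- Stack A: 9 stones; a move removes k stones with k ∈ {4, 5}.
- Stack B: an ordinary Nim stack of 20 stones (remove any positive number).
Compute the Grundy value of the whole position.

20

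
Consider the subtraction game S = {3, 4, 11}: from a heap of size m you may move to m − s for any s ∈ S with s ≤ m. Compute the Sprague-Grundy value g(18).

1

Compute g(0), g(1), … for moves {3, 4, 11}:
k:     0  1  2  3  4  5  6  7  8  9 10 11 12 13 14 15 16 17 18
g(k):  0  0  0  1  1  1  2  0  0  0  1  1  1  2  0  0  0  1  1
So g(18) = 1.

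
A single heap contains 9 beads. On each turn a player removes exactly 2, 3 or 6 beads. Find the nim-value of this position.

0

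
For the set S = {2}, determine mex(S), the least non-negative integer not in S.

0 is not in the set, so the mex is 0.

0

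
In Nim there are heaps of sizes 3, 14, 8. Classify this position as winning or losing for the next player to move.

Compute the nim-sum pairwise:
3 XOR 14 = 13
13 XOR 8 = 5
The nim-sum is 5 ≠ 0, so this is an N-position: the player to move can win.

Winning position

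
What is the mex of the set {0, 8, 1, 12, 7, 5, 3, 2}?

4

The values 0, 1, 2, 3 are all present; 4 is the first non-negative integer missing from the set.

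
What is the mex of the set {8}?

0 is not in the set, so the mex is 0.

0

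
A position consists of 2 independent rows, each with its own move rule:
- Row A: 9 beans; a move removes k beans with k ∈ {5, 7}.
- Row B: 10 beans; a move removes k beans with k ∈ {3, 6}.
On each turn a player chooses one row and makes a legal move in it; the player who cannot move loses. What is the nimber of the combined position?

Build the Grundy sequence for row A with g(k) = mex{g(k−s) : s ∈ {5, 7}, s ≤ k}:
k:     0  1  2  3  4  5  6  7  8  9
g(k):  0  0  0  0  0  1  1  1  1  1
So g(9) = 1.
Grundy values for row B (subtraction set {3, 6}):
g(0) = mex{} = 0
g(1) = mex{} = 0
g(2) = mex{} = 0
g(3) = mex{0} = 1
g(4) = mex{0} = 1
g(5) = mex{0} = 1
g(6) = mex{0,1} = 2
g(7) = mex{0,1} = 2
g(8) = mex{0,1} = 2
g(9) = mex{1,2} = 0
g(10) = mex{1,2} = 0
So g(10) = 0.
The value of a disjunctive sum is the nim-sum of the parts.
Combined value = 1 XOR 0 = 1.

1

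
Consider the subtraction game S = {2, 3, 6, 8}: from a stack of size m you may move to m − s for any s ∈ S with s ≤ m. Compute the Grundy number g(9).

2

Build the Grundy sequence with g(k) = mex{g(k−s) : s ∈ {2, 3, 6, 8}, s ≤ k}:
k:     0  1  2  3  4  5  6  7  8  9
g(k):  0  0  1  1  2  0  3  1  2  2
So g(9) = 2.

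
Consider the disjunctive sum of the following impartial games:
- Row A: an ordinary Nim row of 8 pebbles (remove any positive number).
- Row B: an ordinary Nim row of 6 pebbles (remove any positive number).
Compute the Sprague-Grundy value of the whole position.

14

Row A is a plain Nim row of size 8, so its Grundy value is 8.
Row B is a plain Nim row of size 6, so its Grundy value is 6.
The value of a disjunctive sum is the nim-sum of the parts.
Combined value = 8 XOR 6 = 14.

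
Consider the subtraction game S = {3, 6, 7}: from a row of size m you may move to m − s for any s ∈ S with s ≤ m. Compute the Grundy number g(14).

Build the Grundy sequence with g(k) = mex{g(k−s) : s ∈ {3, 6, 7}, s ≤ k}:
g(0) = mex{} = 0
g(1) = mex{} = 0
g(2) = mex{} = 0
g(3) = mex{0} = 1
g(4) = mex{0} = 1
g(5) = mex{0} = 1
g(6) = mex{0,1} = 2
g(7) = mex{0,1} = 2
g(8) = mex{0,1} = 2
g(9) = mex{0,1,2} = 3
g(10) = mex{1,2} = 0
g(11) = mex{1,2} = 0
g(12) = mex{1,2,3} = 0
g(13) = mex{0,2} = 1
g(14) = mex{0,2} = 1
So g(14) = 1.

1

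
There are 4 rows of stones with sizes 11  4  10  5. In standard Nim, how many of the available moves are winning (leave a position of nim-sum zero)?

Compute the nim-sum pairwise:
11 XOR 4 = 15
15 XOR 10 = 5
5 XOR 5 = 0
The nim-sum is already 0, so every move leaves a nonzero nim-sum — there are no winning moves.

0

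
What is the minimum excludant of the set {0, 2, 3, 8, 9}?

1

0 is in the set but 1 is not, so the mex is 1.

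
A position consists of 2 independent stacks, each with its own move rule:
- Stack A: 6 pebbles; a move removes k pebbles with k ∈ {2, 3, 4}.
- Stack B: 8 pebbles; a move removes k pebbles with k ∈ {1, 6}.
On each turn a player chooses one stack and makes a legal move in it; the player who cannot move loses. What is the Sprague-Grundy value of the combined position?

Build the Grundy sequence for stack A with g(k) = mex{g(k−s) : s ∈ {2, 3, 4}, s ≤ k}:
g(0) = mex{} = 0
g(1) = mex{} = 0
g(2) = mex{0} = 1
g(3) = mex{0} = 1
g(4) = mex{0,1} = 2
g(5) = mex{0,1} = 2
g(6) = mex{1,2} = 0
So g(6) = 0.
Grundy values for stack B (subtraction set {1, 6}):
g(0) = mex{} = 0
g(1) = mex{0} = 1
g(2) = mex{1} = 0
g(3) = mex{0} = 1
g(4) = mex{1} = 0
g(5) = mex{0} = 1
g(6) = mex{0,1} = 2
g(7) = mex{1,2} = 0
g(8) = mex{0} = 1
So g(8) = 1.
The value of a disjunctive sum is the nim-sum of the parts.
Combined value = 0 ⊕ 1 = 1.

1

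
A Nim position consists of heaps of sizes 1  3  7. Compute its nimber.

5

In binary:
  001  (1)
  011  (3)
  111  (7)
  ---
  101  (5)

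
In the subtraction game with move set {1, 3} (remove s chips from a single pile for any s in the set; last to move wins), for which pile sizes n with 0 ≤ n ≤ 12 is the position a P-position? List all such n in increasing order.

Build the Grundy sequence with g(k) = mex{g(k−s) : s ∈ {1, 3}, s ≤ k}:
k:     0  1  2  3  4  5  6  7  8  9 10 11 12
g(k):  0  1  0  1  0  1  0  1  0  1  0  1  0
The P-positions (g = 0) in 0..12 are 0, 2, 4, 6, 8, 10, 12.

0, 2, 4, 6, 8, 10, 12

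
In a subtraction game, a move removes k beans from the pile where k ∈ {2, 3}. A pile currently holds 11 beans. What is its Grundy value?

0

Grundy values for subtraction set {2, 3}:
k:     0  1  2  3  4  5  6  7  8  9 10 11
g(k):  0  0  1  1  2  0  0  1  1  2  0  0
So g(11) = 0.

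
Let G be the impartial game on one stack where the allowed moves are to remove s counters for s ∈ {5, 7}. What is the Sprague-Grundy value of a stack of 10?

2

Grundy values for subtraction set {5, 7}:
k:     0  1  2  3  4  5  6  7  8  9 10
g(k):  0  0  0  0  0  1  1  1  1  1  2
So g(10) = 2.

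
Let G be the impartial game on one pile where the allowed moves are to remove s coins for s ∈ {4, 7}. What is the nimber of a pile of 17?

1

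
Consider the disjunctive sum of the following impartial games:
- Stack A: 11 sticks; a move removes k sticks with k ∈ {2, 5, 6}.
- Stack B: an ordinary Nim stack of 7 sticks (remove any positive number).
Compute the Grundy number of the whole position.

7

Grundy values for stack A (subtraction set {2, 5, 6}):
k:     0  1  2  3  4  5  6  7  8  9 10 11
g(k):  0  0  1  1  0  2  1  3  0  2  1  0
So g(11) = 0.
Stack B is a plain Nim stack of size 7, so its Grundy value is 7.
The value of a disjunctive sum is the nim-sum of the parts.
Combined value = 0 XOR 7 = 7.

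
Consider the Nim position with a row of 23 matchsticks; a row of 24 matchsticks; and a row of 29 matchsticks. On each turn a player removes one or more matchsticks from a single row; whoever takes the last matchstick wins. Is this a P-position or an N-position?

N-position

Compute the nim-sum pairwise:
23 ^ 24 = 15
15 ^ 29 = 18
The nim-sum is 18 ≠ 0, so this is an N-position: the player to move can win.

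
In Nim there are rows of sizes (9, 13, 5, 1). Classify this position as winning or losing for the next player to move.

Losing position

Nim-sum: 9 ^ 13 ^ 5 ^ 1 = 0.
The nim-sum is 0, so this is a P-position: the player to move is in a losing position under optimal play.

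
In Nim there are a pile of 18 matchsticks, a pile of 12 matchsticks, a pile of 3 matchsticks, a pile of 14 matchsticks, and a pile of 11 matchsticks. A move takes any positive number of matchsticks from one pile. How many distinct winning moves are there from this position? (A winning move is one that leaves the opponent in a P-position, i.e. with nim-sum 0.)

1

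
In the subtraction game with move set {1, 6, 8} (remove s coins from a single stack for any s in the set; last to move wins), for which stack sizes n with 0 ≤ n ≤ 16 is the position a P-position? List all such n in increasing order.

0, 2, 4, 7, 9, 11, 14, 16

Grundy values for subtraction set {1, 6, 8}:
k:     0  1  2  3  4  5  6  7  8  9 10 11 12 13 14 15 16
g(k):  0  1  0  1  0  1  2  0  1  0  1  0  1  2  0  1  0
The P-positions (g = 0) in 0..16 are 0, 2, 4, 7, 9, 11, 14, 16.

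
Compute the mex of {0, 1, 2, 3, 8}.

The values 0, 1, 2, 3 are all present; 4 is the first non-negative integer missing from the set.

4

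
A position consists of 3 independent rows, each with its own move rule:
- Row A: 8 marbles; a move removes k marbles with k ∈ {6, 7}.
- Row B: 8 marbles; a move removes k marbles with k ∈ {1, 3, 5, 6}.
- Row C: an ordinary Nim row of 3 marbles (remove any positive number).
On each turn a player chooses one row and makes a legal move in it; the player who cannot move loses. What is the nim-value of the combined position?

Grundy values for row A (subtraction set {6, 7}):
k:     0  1  2  3  4  5  6  7  8
g(k):  0  0  0  0  0  0  1  1  1
So g(8) = 1.
For row B, compute g(0), g(1), … with moves {1, 3, 5, 6}:
k:     0  1  2  3  4  5  6  7  8
g(k):  0  1  0  1  0  1  2  3  2
So g(8) = 2.
Row C is a plain Nim row of size 3, so its Grundy value is 3.
The value of a disjunctive sum is the nim-sum of the parts.
Combined value = 1 XOR 2 XOR 3 = 0.

0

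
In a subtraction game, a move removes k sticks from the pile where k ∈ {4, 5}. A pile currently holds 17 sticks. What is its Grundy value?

2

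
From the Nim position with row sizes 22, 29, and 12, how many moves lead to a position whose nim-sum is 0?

3

Nim-sum: 22 ^ 29 ^ 12 = 7.
The overall nim-sum is X = 7. A row of size p has a winning move iff p XOR X < p (reduce it to p XOR X).
  22: 22 XOR 7 = 17 < 22 — winning move (to 17).
  29: 29 XOR 7 = 26 < 29 — winning move (to 26).
  12: 12 XOR 7 = 11 < 12 — winning move (to 11).
That gives 3 winning moves.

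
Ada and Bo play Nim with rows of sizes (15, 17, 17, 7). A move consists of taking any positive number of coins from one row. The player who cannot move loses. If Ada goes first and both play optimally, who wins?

Ada wins

Bitwise XOR of the heap sizes:
  01111  (15)
  10001  (17)
  10001  (17)
  00111  (7)
  -----
  01000  (8)
The nim-sum is 8 ≠ 0, so this is an N-position: the player to move can win; Ada has a winning move.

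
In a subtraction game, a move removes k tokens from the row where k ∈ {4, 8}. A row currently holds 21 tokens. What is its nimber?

Grundy values for subtraction set {4, 8}:
k:     0  1  2  3  4  5  6  7  8  9 10 11 12 13 14 15 16 17 18 19 20 21
g(k):  0  0  0  0  1  1  1  1  2  2  2  2  0  0  0  0  1  1  1  1  2  2
So g(21) = 2.

2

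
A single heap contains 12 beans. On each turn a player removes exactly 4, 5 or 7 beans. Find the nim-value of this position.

0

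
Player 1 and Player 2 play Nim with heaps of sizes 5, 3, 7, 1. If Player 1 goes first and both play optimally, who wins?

Compute the nim-sum pairwise:
5 ^ 3 = 6
6 ^ 7 = 1
1 ^ 1 = 0
The nim-sum is 0, so this is a P-position: the player to move is in a losing position under optimal play; Player 1 is about to move from it and so loses — Player 2 wins.

Player 2 wins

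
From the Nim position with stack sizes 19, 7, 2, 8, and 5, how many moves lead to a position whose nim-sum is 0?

1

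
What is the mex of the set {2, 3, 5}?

0 is not in the set, so the mex is 0.

0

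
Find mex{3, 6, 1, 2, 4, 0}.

The values 0, 1, 2, 3, 4 are all present; 5 is the first non-negative integer missing from the set.

5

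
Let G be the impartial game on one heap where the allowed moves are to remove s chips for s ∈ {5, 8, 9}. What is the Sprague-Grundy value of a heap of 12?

Build the Grundy sequence with g(k) = mex{g(k−s) : s ∈ {5, 8, 9}, s ≤ k}:
k:     0  1  2  3  4  5  6  7  8  9 10 11 12
g(k):  0  0  0  0  0  1  1  1  1  1  2  2  2
So g(12) = 2.

2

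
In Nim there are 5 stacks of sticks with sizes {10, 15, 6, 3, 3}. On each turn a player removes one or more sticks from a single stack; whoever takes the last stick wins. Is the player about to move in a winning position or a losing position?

Winning position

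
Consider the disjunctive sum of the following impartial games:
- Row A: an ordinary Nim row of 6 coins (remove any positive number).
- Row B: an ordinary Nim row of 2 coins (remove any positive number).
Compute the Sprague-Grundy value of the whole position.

4

Row A is a plain Nim row of size 6, so its Grundy value is 6.
Row B is a plain Nim row of size 2, so its Grundy value is 2.
The value of a disjunctive sum is the nim-sum of the parts.
Combined value = 6 ⊕ 2 = 4.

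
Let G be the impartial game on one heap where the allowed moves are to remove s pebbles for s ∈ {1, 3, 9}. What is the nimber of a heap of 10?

0

Build the Grundy sequence with g(k) = mex{g(k−s) : s ∈ {1, 3, 9}, s ≤ k}:
g(0) = mex{} = 0
g(1) = mex{0} = 1
g(2) = mex{1} = 0
g(3) = mex{0} = 1
g(4) = mex{1} = 0
g(5) = mex{0} = 1
g(6) = mex{1} = 0
g(7) = mex{0} = 1
g(8) = mex{1} = 0
g(9) = mex{0} = 1
g(10) = mex{1} = 0
So g(10) = 0.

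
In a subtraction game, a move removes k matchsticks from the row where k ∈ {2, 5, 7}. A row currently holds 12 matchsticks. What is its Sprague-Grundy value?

Compute g(0), g(1), … for moves {2, 5, 7}:
g(0) = mex{} = 0
g(1) = mex{} = 0
g(2) = mex{0} = 1
g(3) = mex{0} = 1
g(4) = mex{1} = 0
g(5) = mex{0,1} = 2
g(6) = mex{0} = 1
g(7) = mex{0,1,2} = 3
g(8) = mex{0,1} = 2
g(9) = mex{0,1,3} = 2
g(10) = mex{1,2} = 0
g(11) = mex{0,1,2} = 3
g(12) = mex{0,2,3} = 1
So g(12) = 1.

1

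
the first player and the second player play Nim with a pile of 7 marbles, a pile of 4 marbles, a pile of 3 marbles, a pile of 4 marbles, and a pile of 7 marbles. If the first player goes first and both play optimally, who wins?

In binary:
  111  (7)
  100  (4)
  011  (3)
  100  (4)
  111  (7)
  ---
  011  (3)
The nim-sum is 3 ≠ 0, so this is an N-position: the player to move can win; the first player has a winning move.

the first player wins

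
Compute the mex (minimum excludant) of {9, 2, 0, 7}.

1

0 is in the set but 1 is not, so the mex is 1.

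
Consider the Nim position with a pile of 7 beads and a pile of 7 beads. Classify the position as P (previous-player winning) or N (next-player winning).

Compute the nim-sum pairwise:
7 ^ 7 = 0
The nim-sum is 0, so this is a P-position: the player to move is in a losing position under optimal play.

P-position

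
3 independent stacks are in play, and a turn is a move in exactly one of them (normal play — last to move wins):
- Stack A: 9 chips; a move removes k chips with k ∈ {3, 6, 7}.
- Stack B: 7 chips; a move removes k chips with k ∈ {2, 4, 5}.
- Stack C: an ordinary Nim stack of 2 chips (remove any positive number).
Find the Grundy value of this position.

For stack A, compute g(0), g(1), … with moves {3, 6, 7}:
k:     0  1  2  3  4  5  6  7  8  9
g(k):  0  0  0  1  1  1  2  2  2  3
So g(9) = 3.
Build the Grundy sequence for stack B with g(k) = mex{g(k−s) : s ∈ {2, 4, 5}, s ≤ k}:
g(0) = mex{} = 0
g(1) = mex{} = 0
g(2) = mex{0} = 1
g(3) = mex{0} = 1
g(4) = mex{0,1} = 2
g(5) = mex{0,1} = 2
g(6) = mex{0,1,2} = 3
g(7) = mex{1,2} = 0
So g(7) = 0.
Stack C is a plain Nim stack of size 2, so its Grundy value is 2.
The value of a disjunctive sum is the nim-sum of the parts.
Combined value = 3 ⊕ 0 ⊕ 2 = 1.

1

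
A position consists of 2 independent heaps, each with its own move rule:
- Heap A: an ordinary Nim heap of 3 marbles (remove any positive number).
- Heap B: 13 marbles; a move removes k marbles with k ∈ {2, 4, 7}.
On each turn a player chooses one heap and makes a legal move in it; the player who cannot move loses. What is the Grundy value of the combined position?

Heap A is a plain Nim heap of size 3, so its Grundy value is 3.
Build the Grundy sequence for heap B with g(k) = mex{g(k−s) : s ∈ {2, 4, 7}, s ≤ k}:
g(0) = mex{} = 0
g(1) = mex{} = 0
g(2) = mex{0} = 1
g(3) = mex{0} = 1
g(4) = mex{0,1} = 2
g(5) = mex{0,1} = 2
g(6) = mex{1,2} = 0
g(7) = mex{0,1,2} = 3
g(8) = mex{0,2} = 1
g(9) = mex{1,2,3} = 0
g(10) = mex{0,1} = 2
g(11) = mex{0,2,3} = 1
g(12) = mex{1,2} = 0
g(13) = mex{0,1} = 2
So g(13) = 2.
By the Sprague-Grundy theorem, the Grundy value of a sum of independent games is the XOR of the component values.
Combined value = 3 XOR 2 = 1.

1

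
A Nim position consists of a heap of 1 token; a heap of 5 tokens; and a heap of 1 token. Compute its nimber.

Nim-sum: 1 ⊕ 5 ⊕ 1 = 5.

5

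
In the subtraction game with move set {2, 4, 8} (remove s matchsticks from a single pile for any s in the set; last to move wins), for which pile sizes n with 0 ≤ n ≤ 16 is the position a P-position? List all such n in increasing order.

0, 1, 6, 7, 12, 13

Build the Grundy sequence with g(k) = mex{g(k−s) : s ∈ {2, 4, 8}, s ≤ k}:
k:     0  1  2  3  4  5  6  7  8  9 10 11 12 13 14 15 16
g(k):  0  0  1  1  2  2  0  0  1  1  2  2  0  0  1  1  2
The P-positions (g = 0) in 0..16 are 0, 1, 6, 7, 12, 13.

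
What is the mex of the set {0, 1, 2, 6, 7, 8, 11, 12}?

The values 0, 1, 2 are all present; 3 is the first non-negative integer missing from the set.

3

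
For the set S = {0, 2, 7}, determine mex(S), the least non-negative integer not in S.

1

0 is in the set but 1 is not, so the mex is 1.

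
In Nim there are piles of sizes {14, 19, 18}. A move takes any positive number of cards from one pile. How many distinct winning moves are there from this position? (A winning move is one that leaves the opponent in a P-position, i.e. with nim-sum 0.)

Compute the nim-sum pairwise:
14 ^ 19 = 29
29 ^ 18 = 15
The overall nim-sum is X = 15. A pile of size p has a winning move iff p XOR X < p (reduce it to p XOR X).
  14: 14 XOR 15 = 1 < 14 — winning move (to 1).
  19: 19 XOR 15 = 28 ≥ 19 — no move.
  18: 18 XOR 15 = 29 ≥ 18 — no move.
That gives 1 winning move.

1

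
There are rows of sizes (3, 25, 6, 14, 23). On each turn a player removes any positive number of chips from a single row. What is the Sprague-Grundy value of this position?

5

Write each in binary and XOR column by column:
  00011  (3)
  11001  (25)
  00110  (6)
  01110  (14)
  10111  (23)
  -----
  00101  (5)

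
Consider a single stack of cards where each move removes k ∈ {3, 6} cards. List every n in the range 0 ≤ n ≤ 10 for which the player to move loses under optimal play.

0, 1, 2, 9, 10

Compute g(0), g(1), … for moves {3, 6}:
g(0) = mex{} = 0
g(1) = mex{} = 0
g(2) = mex{} = 0
g(3) = mex{0} = 1
g(4) = mex{0} = 1
g(5) = mex{0} = 1
g(6) = mex{0,1} = 2
g(7) = mex{0,1} = 2
g(8) = mex{0,1} = 2
g(9) = mex{1,2} = 0
g(10) = mex{1,2} = 0
The P-positions (g = 0) in 0..10 are 0, 1, 2, 9, 10.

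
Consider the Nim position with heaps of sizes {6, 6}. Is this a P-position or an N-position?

P-position

In binary:
  110  (6)
  110  (6)
  ---
  000  (0)
The nim-sum is 0, so this is a P-position: the player to move is in a losing position under optimal play.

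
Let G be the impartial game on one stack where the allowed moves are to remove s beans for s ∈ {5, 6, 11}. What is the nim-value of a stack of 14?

Build the Grundy sequence with g(k) = mex{g(k−s) : s ∈ {5, 6, 11}, s ≤ k}:
k:     0  1  2  3  4  5  6  7  8  9 10 11 12 13 14
g(k):  0  0  0  0  0  1  1  1  1  1  2  2  2  2  2
So g(14) = 2.

2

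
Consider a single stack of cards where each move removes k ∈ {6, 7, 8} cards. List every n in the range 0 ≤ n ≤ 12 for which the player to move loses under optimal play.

0, 1, 2, 3, 4, 5

Grundy values for subtraction set {6, 7, 8}:
k:     0  1  2  3  4  5  6  7  8  9 10 11 12
g(k):  0  0  0  0  0  0  1  1  1  1  1  1  2
The P-positions (g = 0) in 0..12 are 0, 1, 2, 3, 4, 5.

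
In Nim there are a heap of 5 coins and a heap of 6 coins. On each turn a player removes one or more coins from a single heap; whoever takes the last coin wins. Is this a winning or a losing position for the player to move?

Bitwise XOR of the heap sizes:
  101  (5)
  110  (6)
  ---
  011  (3)
The nim-sum is 3 ≠ 0, so this is an N-position: the player to move can win.

Winning position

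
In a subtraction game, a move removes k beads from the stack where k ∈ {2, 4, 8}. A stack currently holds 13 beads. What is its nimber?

0

Build the Grundy sequence with g(k) = mex{g(k−s) : s ∈ {2, 4, 8}, s ≤ k}:
g(0) = mex{} = 0
g(1) = mex{} = 0
g(2) = mex{0} = 1
g(3) = mex{0} = 1
g(4) = mex{0,1} = 2
g(5) = mex{0,1} = 2
g(6) = mex{1,2} = 0
g(7) = mex{1,2} = 0
g(8) = mex{0,2} = 1
g(9) = mex{0,2} = 1
g(10) = mex{0,1} = 2
g(11) = mex{0,1} = 2
g(12) = mex{1,2} = 0
g(13) = mex{1,2} = 0
So g(13) = 0.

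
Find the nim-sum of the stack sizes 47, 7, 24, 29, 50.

Write each in binary and XOR column by column:
  101111  (47)
  000111  (7)
  011000  (24)
  011101  (29)
  110010  (50)
  ------
  011111  (31)

31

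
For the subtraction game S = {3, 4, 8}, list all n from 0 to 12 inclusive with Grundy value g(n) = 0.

0, 1, 2, 7, 12

Build the Grundy sequence with g(k) = mex{g(k−s) : s ∈ {3, 4, 8}, s ≤ k}:
k:     0  1  2  3  4  5  6  7  8  9 10 11 12
g(k):  0  0  0  1  1  1  2  0  2  3  1  3  0
The P-positions (g = 0) in 0..12 are 0, 1, 2, 7, 12.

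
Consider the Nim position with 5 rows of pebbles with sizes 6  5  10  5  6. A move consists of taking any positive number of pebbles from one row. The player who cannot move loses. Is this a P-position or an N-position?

Nim-sum: 6 ⊕ 5 ⊕ 10 ⊕ 5 ⊕ 6 = 10.
The nim-sum is 10 ≠ 0, so this is an N-position: the player to move can win.

N-position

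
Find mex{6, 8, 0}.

1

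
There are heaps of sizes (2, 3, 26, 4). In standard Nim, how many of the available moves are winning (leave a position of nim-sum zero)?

1

Nim-sum: 2 ⊕ 3 ⊕ 26 ⊕ 4 = 31.
The overall nim-sum is X = 31. A heap of size p has a winning move iff p XOR X < p (reduce it to p XOR X).
  2: 2 XOR 31 = 29 ≥ 2 — no move.
  3: 3 XOR 31 = 28 ≥ 3 — no move.
  26: 26 XOR 31 = 5 < 26 — winning move (to 5).
  4: 4 XOR 31 = 27 ≥ 4 — no move.
That gives 1 winning move.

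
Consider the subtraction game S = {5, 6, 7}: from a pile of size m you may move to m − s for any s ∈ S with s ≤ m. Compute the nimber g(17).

Compute g(0), g(1), … for moves {5, 6, 7}:
k:     0  1  2  3  4  5  6  7  8  9 10 11 12 13 14 15 16 17
g(k):  0  0  0  0  0  1  1  1  1  1  2  2  0  0  0  0  0  1
So g(17) = 1.

1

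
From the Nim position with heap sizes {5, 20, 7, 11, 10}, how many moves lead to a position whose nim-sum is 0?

Nim-sum: 5 ⊕ 20 ⊕ 7 ⊕ 11 ⊕ 10 = 23.
The overall nim-sum is X = 23. A heap of size p has a winning move iff p XOR X < p (reduce it to p XOR X).
  5: 5 XOR 23 = 18 ≥ 5 — no move.
  20: 20 XOR 23 = 3 < 20 — winning move (to 3).
  7: 7 XOR 23 = 16 ≥ 7 — no move.
  11: 11 XOR 23 = 28 ≥ 11 — no move.
  10: 10 XOR 23 = 29 ≥ 10 — no move.
That gives 1 winning move.

1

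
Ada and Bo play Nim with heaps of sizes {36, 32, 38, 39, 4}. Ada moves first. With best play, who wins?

Ada wins

Compute the nim-sum pairwise:
36 ^ 32 = 4
4 ^ 38 = 34
34 ^ 39 = 5
5 ^ 4 = 1
The nim-sum is 1 ≠ 0, so this is an N-position: the player to move can win; Ada has a winning move.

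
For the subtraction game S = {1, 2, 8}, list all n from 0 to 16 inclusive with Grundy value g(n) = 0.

0, 3, 6, 9, 12, 15

Compute g(0), g(1), … for moves {1, 2, 8}:
k:     0  1  2  3  4  5  6  7  8  9 10 11 12 13 14 15 16
g(k):  0  1  2  0  1  2  0  1  2  0  1  2  0  1  2  0  1
The P-positions (g = 0) in 0..16 are 0, 3, 6, 9, 12, 15.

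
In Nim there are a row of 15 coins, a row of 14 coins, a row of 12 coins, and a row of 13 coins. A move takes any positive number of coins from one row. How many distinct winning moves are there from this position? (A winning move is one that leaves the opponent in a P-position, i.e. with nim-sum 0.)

0

Nim-sum: 15 ⊕ 14 ⊕ 12 ⊕ 13 = 0.
The nim-sum is already 0, so every move leaves a nonzero nim-sum — there are no winning moves.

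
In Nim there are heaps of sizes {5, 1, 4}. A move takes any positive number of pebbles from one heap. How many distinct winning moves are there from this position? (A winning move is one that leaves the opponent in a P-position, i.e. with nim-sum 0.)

0

Nim-sum: 5 ⊕ 1 ⊕ 4 = 0.
The nim-sum is already 0, so every move leaves a nonzero nim-sum — there are no winning moves.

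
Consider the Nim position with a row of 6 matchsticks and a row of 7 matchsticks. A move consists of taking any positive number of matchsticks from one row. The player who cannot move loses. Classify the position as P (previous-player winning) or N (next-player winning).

N-position

In binary:
  110  (6)
  111  (7)
  ---
  001  (1)
The nim-sum is 1 ≠ 0, so this is an N-position: the player to move can win.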